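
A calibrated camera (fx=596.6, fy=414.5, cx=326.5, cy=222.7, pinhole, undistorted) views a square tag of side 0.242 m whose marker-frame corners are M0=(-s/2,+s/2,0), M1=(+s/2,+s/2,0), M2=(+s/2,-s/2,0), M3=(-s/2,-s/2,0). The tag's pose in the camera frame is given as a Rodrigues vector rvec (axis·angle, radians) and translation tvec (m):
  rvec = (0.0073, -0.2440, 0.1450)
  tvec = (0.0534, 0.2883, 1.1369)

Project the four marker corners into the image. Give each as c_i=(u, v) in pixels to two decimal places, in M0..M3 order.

c0=(283.27, 369.11) c1=(404.42, 374.02) c2=(422.06, 288.66) c3=(302.11, 279.28)

Intrinsics K: fx=596.6, fy=414.5, cx=326.5, cy=222.7
Marker side s = 0.242 m; corners in marker frame (Z=0):
  M0 = (-0.1210, +0.1210, 0)
  M1 = (+0.1210, +0.1210, 0)
  M2 = (+0.1210, -0.1210, 0)
  M3 = (-0.1210, -0.1210, 0)
rvec = (0.0073, -0.2440, 0.1450), |rvec| = θ = 0.28393 rad = 16.268°
Rodrigues: sinθ=0.28013, 1−cosθ=0.04004; R = I + sinθ·[k]× + (1−cosθ)·[k]×²:
    [+0.95999 -0.14394 -0.24021]
    [+0.14218 +0.98953 -0.02477]
    [+0.24126 -0.01037 +0.97040]
t = (0.0534, 0.2883, 1.1369) m
M0: Pc = R·M0+t = (-0.08018, +0.39083, +1.10645); u = 596.6·(-0.08018)/1.10645 + 326.5 = 283.2691, v = 414.5·(+0.39083)/1.10645 + 222.7 = 369.1130
M1: Pc = R·M1+t = (+0.15214, +0.42524, +1.16484); u = 596.6·(+0.15214)/1.16484 + 326.5 = 404.4229, v = 414.5·(+0.42524)/1.16484 + 222.7 = 374.0176
M2: Pc = R·M2+t = (+0.18698, +0.18577, +1.16735); u = 596.6·(+0.18698)/1.16735 + 326.5 = 422.0584, v = 414.5·(+0.18577)/1.16735 + 222.7 = 288.6629
M3: Pc = R·M3+t = (-0.04534, +0.15136, +1.10896); u = 596.6·(-0.04534)/1.10896 + 326.5 = 302.1072, v = 414.5·(+0.15136)/1.10896 + 222.7 = 279.2756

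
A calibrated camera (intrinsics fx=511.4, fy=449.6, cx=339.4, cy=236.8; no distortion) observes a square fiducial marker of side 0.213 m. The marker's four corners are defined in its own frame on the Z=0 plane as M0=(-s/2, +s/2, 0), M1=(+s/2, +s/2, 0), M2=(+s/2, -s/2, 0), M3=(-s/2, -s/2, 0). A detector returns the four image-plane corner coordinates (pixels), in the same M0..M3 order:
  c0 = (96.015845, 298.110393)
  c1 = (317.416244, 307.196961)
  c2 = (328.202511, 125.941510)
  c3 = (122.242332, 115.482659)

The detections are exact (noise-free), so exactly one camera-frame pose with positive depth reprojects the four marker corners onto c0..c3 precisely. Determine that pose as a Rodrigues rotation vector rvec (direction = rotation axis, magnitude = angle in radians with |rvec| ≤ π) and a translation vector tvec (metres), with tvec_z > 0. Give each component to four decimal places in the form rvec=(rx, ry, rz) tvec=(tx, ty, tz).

Intrinsics K: fx=511.4, fy=449.6, cx=339.4, cy=236.8
Marker side s = 0.213 m; corners in marker frame (Z=0):
  M0 = (-0.1065, +0.1065, 0)
  M1 = (+0.1065, +0.1065, 0)
  M2 = (+0.1065, -0.1065, 0)
  M3 = (-0.1065, -0.1065, 0)
Detected image corners:
  c0 = (96.015845, 298.110393) px
  c1 = (317.416244, 307.196961) px
  c2 = (328.202511, 125.941510) px
  c3 = (122.242332, 115.482659) px
Planar DLT: solve 8×8 A·h = b for H (H[2,2]=1):
  H  [+1013.43150 -158.94561 +216.90642]
  H  [+57.29654 +783.33458 +208.46875]
  H  [+0.05338 -0.33462 +1.00000]
B = K⁻¹H; ‖b₁‖=1.949515, ‖b₂‖=1.949515; λ = 2/(‖b₁‖+‖b₂‖) = 0.512948, sign → tz>0 ⇒ λ=+0.512948
r₁ = λ·B[:,0] = (+0.99833,+0.05095,+0.02738); r₂ = λ·B[:,1] = (-0.04551,+0.98411,-0.17164)
r₃ = r₁×r₂ = (-0.03569,+0.17011,+0.98478); SVD([r₁ r₂ r₃]) → R = UVᵀ:
  R  [+0.99833 -0.04551 -0.03569]
  R  [+0.05095 +0.98411 +0.17011]
  R  [+0.02738 -0.17164 +0.98478]
t = (-0.12286, -0.03232, +0.51295) m
tr R = 2.967212; θ = arccos((tr R − 1)/2) = 0.181322 rad = 10.389°
axis k = ((R−Rᵀ)₃₂, (R−Rᵀ)₁₃, (R−Rᵀ)₂₁) / (2 sinθ) = (-0.947566, -0.174890, +0.267455)
rvec = θ·k = (-0.171815, -0.031711, +0.048496)

rvec=(-0.1718, -0.0317, 0.0485) tvec=(-0.1229, -0.0323, 0.5129)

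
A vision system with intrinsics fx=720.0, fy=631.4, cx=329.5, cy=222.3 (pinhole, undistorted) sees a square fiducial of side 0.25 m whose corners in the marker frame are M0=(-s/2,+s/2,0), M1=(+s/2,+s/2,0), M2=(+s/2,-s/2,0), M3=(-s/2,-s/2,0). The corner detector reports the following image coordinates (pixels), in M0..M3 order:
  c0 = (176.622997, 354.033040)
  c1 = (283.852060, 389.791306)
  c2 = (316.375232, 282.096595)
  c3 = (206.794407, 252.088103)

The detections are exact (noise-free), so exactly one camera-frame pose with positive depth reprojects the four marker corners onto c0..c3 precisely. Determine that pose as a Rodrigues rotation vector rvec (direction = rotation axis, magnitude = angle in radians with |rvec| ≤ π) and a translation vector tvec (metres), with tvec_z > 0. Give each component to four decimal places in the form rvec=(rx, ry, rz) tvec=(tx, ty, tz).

Intrinsics K: fx=720.0, fy=631.4, cx=329.5, cy=222.3
Marker side s = 0.25 m; corners in marker frame (Z=0):
  M0 = (-0.1250, +0.1250, 0)
  M1 = (+0.1250, +0.1250, 0)
  M2 = (+0.1250, -0.1250, 0)
  M3 = (-0.1250, -0.1250, 0)
Detected image corners:
  c0 = (176.622997, 354.033040) px
  c1 = (283.852060, 389.791306) px
  c2 = (316.375232, 282.096595) px
  c3 = (206.794407, 252.088103) px
Planar DLT: solve 8×8 A·h = b for H (H[2,2]=1):
  H  [+378.00044 -119.99652 +244.33720]
  H  [+59.31668 +425.78796 +319.17765]
  H  [-0.22613 +0.02139 +1.00000]
B = K⁻¹H; ‖b₁‖=0.690107, ‖b₂‖=0.690107; λ = 2/(‖b₁‖+‖b₂‖) = 1.449051, sign → tz>0 ⇒ λ=+1.449051
r₁ = λ·B[:,0] = (+0.91071,+0.25149,-0.32767); r₂ = λ·B[:,1] = (-0.25569,+0.96626,+0.03099)
r₃ = r₁×r₂ = (+0.32441,+0.05555,+0.94428); SVD([r₁ r₂ r₃]) → R = UVᵀ:
  R  [+0.91071 -0.25569 +0.32441]
  R  [+0.25149 +0.96626 +0.05555]
  R  [-0.32767 +0.03099 +0.94428]
t = (-0.17140, +0.22233, +1.44905) m
tr R = 2.821254; θ = arccos((tr R − 1)/2) = 0.425998 rad = 24.408°
axis k = ((R−Rᵀ)₃₂, (R−Rᵀ)₁₃, (R−Rᵀ)₂₁) / (2 sinθ) = (-0.029718, +0.788998, +0.613677)
rvec = θ·k = (-0.012660, +0.336111, +0.261425)

rvec=(-0.0127, 0.3361, 0.2614) tvec=(-0.1714, 0.2223, 1.4491)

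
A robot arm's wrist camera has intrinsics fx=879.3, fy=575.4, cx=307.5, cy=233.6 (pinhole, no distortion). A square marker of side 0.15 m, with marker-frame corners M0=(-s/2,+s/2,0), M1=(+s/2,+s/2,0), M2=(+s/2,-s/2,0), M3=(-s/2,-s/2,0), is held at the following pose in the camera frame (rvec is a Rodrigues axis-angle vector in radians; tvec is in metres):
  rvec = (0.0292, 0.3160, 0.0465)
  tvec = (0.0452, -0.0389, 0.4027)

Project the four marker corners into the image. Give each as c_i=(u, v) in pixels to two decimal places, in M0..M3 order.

Intrinsics K: fx=879.3, fy=575.4, cx=307.5, cy=233.6
Marker side s = 0.15 m; corners in marker frame (Z=0):
  M0 = (-0.0750, +0.0750, 0)
  M1 = (+0.0750, +0.0750, 0)
  M2 = (+0.0750, -0.0750, 0)
  M3 = (-0.0750, -0.0750, 0)
rvec = (0.0292, 0.3160, 0.0465), |rvec| = θ = 0.32073 rad = 18.377°
Rodrigues: sinθ=0.31526, 1−cosθ=0.05100; R = I + sinθ·[k]× + (1−cosθ)·[k]×²:
    [+0.94943 -0.04113 +0.31128]
    [+0.05028 +0.99851 -0.02142]
    [-0.30994 +0.03599 +0.95008]
t = (0.0452, -0.0389, 0.4027) m
M0: Pc = R·M0+t = (-0.02909, +0.03222, +0.42864); u = 879.3·(-0.02909)/0.42864 + 307.5 = 247.8222, v = 575.4·(+0.03222)/0.42864 + 233.6 = 276.8470
M1: Pc = R·M1+t = (+0.11332, +0.03976, +0.38215); u = 879.3·(+0.11332)/0.38215 + 307.5 = 568.2435, v = 575.4·(+0.03976)/0.38215 + 233.6 = 293.4642
M2: Pc = R·M2+t = (+0.11949, -0.11002, +0.37676); u = 879.3·(+0.11949)/0.37676 + 307.5 = 586.3790, v = 575.4·(-0.11002)/0.37676 + 233.6 = 65.5769
M3: Pc = R·M3+t = (-0.02292, -0.11756, +0.42325); u = 879.3·(-0.02292)/0.42325 + 307.5 = 259.8791, v = 575.4·(-0.11756)/0.42325 + 233.6 = 73.7795

c0=(247.82, 276.85) c1=(568.24, 293.46) c2=(586.38, 65.58) c3=(259.88, 73.78)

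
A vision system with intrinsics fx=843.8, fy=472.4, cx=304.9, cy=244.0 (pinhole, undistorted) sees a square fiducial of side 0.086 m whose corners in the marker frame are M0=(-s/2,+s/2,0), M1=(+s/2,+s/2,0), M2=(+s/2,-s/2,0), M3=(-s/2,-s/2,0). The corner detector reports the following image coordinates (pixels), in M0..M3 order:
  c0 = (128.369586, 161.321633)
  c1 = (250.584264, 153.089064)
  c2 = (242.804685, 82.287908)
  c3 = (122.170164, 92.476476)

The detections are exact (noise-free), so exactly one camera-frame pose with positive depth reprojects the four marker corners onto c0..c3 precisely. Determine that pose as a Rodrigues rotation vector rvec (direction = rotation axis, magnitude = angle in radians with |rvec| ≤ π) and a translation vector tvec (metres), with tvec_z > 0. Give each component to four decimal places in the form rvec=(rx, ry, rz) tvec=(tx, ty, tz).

rvec=(-0.0681, 0.1989, -0.0725) tvec=(-0.0807, -0.1465, 0.5679)

Intrinsics K: fx=843.8, fy=472.4, cx=304.9, cy=244.0
Marker side s = 0.086 m; corners in marker frame (Z=0):
  M0 = (-0.0430, +0.0430, 0)
  M1 = (+0.0430, +0.0430, 0)
  M2 = (+0.0430, -0.0430, 0)
  M3 = (-0.0430, -0.0430, 0)
Detected image corners:
  c0 = (128.369586, 161.321633) px
  c1 = (250.584264, 153.089064) px
  c2 = (242.804685, 82.287908) px
  c3 = (122.170164, 92.476476) px
Planar DLT: solve 8×8 A·h = b for H (H[2,2]=1):
  H  [+1348.05233 +56.66802 +185.06671]
  H  [-149.12241 +795.63919 +122.16420]
  H  [-0.34310 -0.13157 +1.00000]
B = K⁻¹H; ‖b₁‖=1.760879, ‖b₂‖=1.760879; λ = 2/(‖b₁‖+‖b₂‖) = 0.567898, sign → tz>0 ⇒ λ=+0.567898
r₁ = λ·B[:,0] = (+0.97768,-0.07863,-0.19484); r₂ = λ·B[:,1] = (+0.06514,+0.99507,-0.07472)
r₃ = r₁×r₂ = (+0.19976,+0.06036,+0.97798); SVD([r₁ r₂ r₃]) → R = UVᵀ:
  R  [+0.97768 +0.06514 +0.19976]
  R  [-0.07863 +0.99507 +0.06036]
  R  [-0.19484 -0.07472 +0.97798]
t = (-0.08065, -0.14647, +0.56790) m
tr R = 2.950737; θ = arccos((tr R − 1)/2) = 0.222411 rad = 12.743°
axis k = ((R−Rᵀ)₃₂, (R−Rᵀ)₁₃, (R−Rᵀ)₂₁) / (2 sinθ) = (-0.306184, +0.894457, -0.325882)
rvec = θ·k = (-0.068099, +0.198937, -0.072480)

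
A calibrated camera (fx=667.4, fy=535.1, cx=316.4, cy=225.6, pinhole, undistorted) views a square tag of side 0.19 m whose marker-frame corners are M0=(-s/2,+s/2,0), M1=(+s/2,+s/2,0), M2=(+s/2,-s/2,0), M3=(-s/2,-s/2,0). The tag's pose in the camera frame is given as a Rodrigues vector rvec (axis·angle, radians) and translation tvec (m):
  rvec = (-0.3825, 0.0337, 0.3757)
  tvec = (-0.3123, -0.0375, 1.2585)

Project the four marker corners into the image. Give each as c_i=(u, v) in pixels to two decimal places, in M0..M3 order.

Intrinsics K: fx=667.4, fy=535.1, cx=316.4, cy=225.6
Marker side s = 0.19 m; corners in marker frame (Z=0):
  M0 = (-0.0950, +0.0950, 0)
  M1 = (+0.0950, +0.0950, 0)
  M2 = (+0.0950, -0.0950, 0)
  M3 = (-0.0950, -0.0950, 0)
rvec = (-0.3825, 0.0337, 0.3757), |rvec| = θ = 0.53721 rad = 30.780°
Rodrigues: sinθ=0.51174, 1−cosθ=0.14086; R = I + sinθ·[k]× + (1−cosθ)·[k]×²:
    [+0.93055 -0.36418 -0.03804]
    [+0.35160 +0.85970 +0.37055]
    [-0.10224 -0.35819 +0.92804]
t = (-0.3123, -0.0375, 1.2585) m
M0: Pc = R·M0+t = (-0.43530, +0.01077, +1.23419); u = 667.4·(-0.43530)/1.23419 + 316.4 = 81.0068, v = 535.1·(+0.01077)/1.23419 + 225.6 = 230.2692
M1: Pc = R·M1+t = (-0.25849, +0.07757, +1.21476); u = 667.4·(-0.25849)/1.21476 + 316.4 = 174.3806, v = 535.1·(+0.07757)/1.21476 + 225.6 = 259.7707
M2: Pc = R·M2+t = (-0.18930, -0.08577, +1.28281); u = 667.4·(-0.18930)/1.28281 + 316.4 = 217.9141, v = 535.1·(-0.08577)/1.28281 + 225.6 = 189.8231
M3: Pc = R·M3+t = (-0.36611, -0.15257, +1.30224); u = 667.4·(-0.36611)/1.30224 + 316.4 = 128.7706, v = 535.1·(-0.15257)/1.30224 + 225.6 = 162.9068

c0=(81.01, 230.27) c1=(174.38, 259.77) c2=(217.91, 189.82) c3=(128.77, 162.91)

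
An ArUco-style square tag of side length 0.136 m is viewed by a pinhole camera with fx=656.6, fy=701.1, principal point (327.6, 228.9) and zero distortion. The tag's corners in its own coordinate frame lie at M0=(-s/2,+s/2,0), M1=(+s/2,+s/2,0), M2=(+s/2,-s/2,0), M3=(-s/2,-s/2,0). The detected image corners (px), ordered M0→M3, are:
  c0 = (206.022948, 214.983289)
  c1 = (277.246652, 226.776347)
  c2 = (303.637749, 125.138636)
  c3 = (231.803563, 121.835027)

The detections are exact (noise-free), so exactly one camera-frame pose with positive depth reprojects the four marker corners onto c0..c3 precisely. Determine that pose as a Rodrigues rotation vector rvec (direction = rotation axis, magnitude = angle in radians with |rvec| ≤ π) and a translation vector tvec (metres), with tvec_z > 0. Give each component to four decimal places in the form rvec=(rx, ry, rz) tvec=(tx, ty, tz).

Intrinsics K: fx=656.6, fy=701.1, cx=327.6, cy=228.9
Marker side s = 0.136 m; corners in marker frame (Z=0):
  M0 = (-0.0680, +0.0680, 0)
  M1 = (+0.0680, +0.0680, 0)
  M2 = (+0.0680, -0.0680, 0)
  M3 = (-0.0680, -0.0680, 0)
Detected image corners:
  c0 = (206.022948, 214.983289) px
  c1 = (277.246652, 226.776347) px
  c2 = (303.637749, 125.138636) px
  c3 = (231.803563, 121.835027) px
Planar DLT: solve 8×8 A·h = b for H (H[2,2]=1):
  H  [+366.02428 -234.06128 +253.29781]
  H  [-52.98945 +686.16027 +171.47151]
  H  [-0.62805 -0.16629 +1.00000]
B = K⁻¹H; ‖b₁‖=1.081438, ‖b₂‖=1.081438; λ = 2/(‖b₁‖+‖b₂‖) = 0.924695, sign → tz>0 ⇒ λ=+0.924695
r₁ = λ·B[:,0] = (+0.80523,+0.11972,-0.58075); r₂ = λ·B[:,1] = (-0.25291,+0.95519,-0.15376)
r₃ = r₁×r₂ = (+0.53632,+0.27069,+0.79943); SVD([r₁ r₂ r₃]) → R = UVᵀ:
  R  [+0.80523 -0.25291 +0.53632]
  R  [+0.11972 +0.95519 +0.27069]
  R  [-0.58075 -0.15376 +0.79943]
t = (-0.10464, -0.07574, +0.92469) m
tr R = 2.559851; θ = arccos((tr R − 1)/2) = 0.676249 rad = 38.746°
axis k = ((R−Rᵀ)₃₂, (R−Rᵀ)₁₃, (R−Rᵀ)₂₁) / (2 sinθ) = (-0.339093, +0.892411, +0.297689)
rvec = θ·k = (-0.229312, +0.603492, +0.201312)

rvec=(-0.2293, 0.6035, 0.2013) tvec=(-0.1046, -0.0757, 0.9247)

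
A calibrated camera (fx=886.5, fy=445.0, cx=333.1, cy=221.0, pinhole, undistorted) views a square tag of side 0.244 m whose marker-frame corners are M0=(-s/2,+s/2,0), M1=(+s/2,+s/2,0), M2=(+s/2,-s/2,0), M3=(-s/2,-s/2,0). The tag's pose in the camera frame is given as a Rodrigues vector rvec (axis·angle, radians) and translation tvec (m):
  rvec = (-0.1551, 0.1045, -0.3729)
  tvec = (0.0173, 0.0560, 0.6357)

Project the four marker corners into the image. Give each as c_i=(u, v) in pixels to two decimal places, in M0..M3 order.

Intrinsics K: fx=886.5, fy=445.0, cx=333.1, cy=221.0
Marker side s = 0.244 m; corners in marker frame (Z=0):
  M0 = (-0.1220, +0.1220, 0)
  M1 = (+0.1220, +0.1220, 0)
  M2 = (+0.1220, -0.1220, 0)
  M3 = (-0.1220, -0.1220, 0)
rvec = (-0.1551, 0.1045, -0.3729), |rvec| = θ = 0.41717 rad = 23.902°
Rodrigues: sinθ=0.40517, 1−cosθ=0.08576; R = I + sinθ·[k]× + (1−cosθ)·[k]×²:
    [+0.92609 +0.35419 +0.13000]
    [-0.37016 +0.91962 +0.13144]
    [-0.07299 -0.16984 +0.98276]
t = (0.0173, 0.0560, 0.6357) m
M0: Pc = R·M0+t = (-0.05247, +0.21335, +0.62388); u = 886.5·(-0.05247)/0.62388 + 333.1 = 258.5403, v = 445.0·(+0.21335)/0.62388 + 221.0 = 373.1796
M1: Pc = R·M1+t = (+0.17349, +0.12303, +0.60607); u = 886.5·(+0.17349)/0.60607 + 333.1 = 586.8695, v = 445.0·(+0.12303)/0.60607 + 221.0 = 311.3355
M2: Pc = R·M2+t = (+0.08707, -0.10135, +0.64752); u = 886.5·(+0.08707)/0.64752 + 333.1 = 452.3087, v = 445.0·(-0.10135)/0.64752 + 221.0 = 151.3454
M3: Pc = R·M3+t = (-0.13889, -0.01103, +0.66533); u = 886.5·(-0.13889)/0.66533 + 333.1 = 148.0326, v = 445.0·(-0.01103)/0.66533 + 221.0 = 213.6202

c0=(258.54, 373.18) c1=(586.87, 311.34) c2=(452.31, 151.35) c3=(148.03, 213.62)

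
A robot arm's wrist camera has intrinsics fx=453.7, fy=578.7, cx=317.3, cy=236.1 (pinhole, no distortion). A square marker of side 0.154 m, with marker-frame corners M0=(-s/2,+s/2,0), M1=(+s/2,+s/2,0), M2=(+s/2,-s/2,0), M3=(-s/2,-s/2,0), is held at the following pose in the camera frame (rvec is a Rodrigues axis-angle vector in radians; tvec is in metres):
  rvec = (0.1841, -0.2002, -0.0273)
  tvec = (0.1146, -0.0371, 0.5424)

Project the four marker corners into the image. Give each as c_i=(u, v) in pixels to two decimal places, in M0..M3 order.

Intrinsics K: fx=453.7, fy=578.7, cx=317.3, cy=236.1
Marker side s = 0.154 m; corners in marker frame (Z=0):
  M0 = (-0.0770, +0.0770, 0)
  M1 = (+0.0770, +0.0770, 0)
  M2 = (+0.0770, -0.0770, 0)
  M3 = (-0.0770, -0.0770, 0)
rvec = (0.1841, -0.2002, -0.0273), |rvec| = θ = 0.27335 rad = 15.662°
Rodrigues: sinθ=0.26995, 1−cosθ=0.03713; R = I + sinθ·[k]× + (1−cosθ)·[k]×²:
    [+0.97971 +0.00865 -0.20021]
    [-0.04528 +0.98279 -0.17910]
    [+0.19522 +0.18453 +0.96324]
t = (0.1146, -0.0371, 0.5424) m
M0: Pc = R·M0+t = (+0.03983, +0.04206, +0.54158); u = 453.7·(+0.03983)/0.54158 + 317.3 = 350.6653, v = 578.7·(+0.04206)/0.54158 + 236.1 = 281.0440
M1: Pc = R·M1+t = (+0.19070, +0.03509, +0.57164); u = 453.7·(+0.19070)/0.57164 + 317.3 = 468.6579, v = 578.7·(+0.03509)/0.57164 + 236.1 = 271.6218
M2: Pc = R·M2+t = (+0.18937, -0.11626, +0.54322); u = 453.7·(+0.18937)/0.54322 + 317.3 = 475.4637, v = 578.7·(-0.11626)/0.54322 + 236.1 = 112.2463
M3: Pc = R·M3+t = (+0.03850, -0.10929, +0.51316); u = 453.7·(+0.03850)/0.51316 + 317.3 = 351.3357, v = 578.7·(-0.10929)/0.51316 + 236.1 = 112.8531

c0=(350.67, 281.04) c1=(468.66, 271.62) c2=(475.46, 112.25) c3=(351.34, 112.85)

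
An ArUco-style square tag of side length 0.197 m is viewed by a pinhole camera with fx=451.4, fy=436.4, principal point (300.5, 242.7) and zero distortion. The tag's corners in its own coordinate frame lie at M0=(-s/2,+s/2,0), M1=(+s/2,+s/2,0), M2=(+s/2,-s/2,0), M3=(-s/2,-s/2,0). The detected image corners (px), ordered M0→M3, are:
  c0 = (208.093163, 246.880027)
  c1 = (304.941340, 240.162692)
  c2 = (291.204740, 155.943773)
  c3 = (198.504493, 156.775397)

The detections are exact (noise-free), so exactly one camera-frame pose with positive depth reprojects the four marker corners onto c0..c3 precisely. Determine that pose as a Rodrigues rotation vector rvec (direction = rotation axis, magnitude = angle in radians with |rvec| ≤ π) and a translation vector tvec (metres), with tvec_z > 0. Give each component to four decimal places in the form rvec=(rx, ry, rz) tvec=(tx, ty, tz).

Intrinsics K: fx=451.4, fy=436.4, cx=300.5, cy=242.7
Marker side s = 0.197 m; corners in marker frame (Z=0):
  M0 = (-0.0985, +0.0985, 0)
  M1 = (+0.0985, +0.0985, 0)
  M2 = (+0.0985, -0.0985, 0)
  M3 = (-0.0985, -0.0985, 0)
Detected image corners:
  c0 = (208.093163, 246.880027) px
  c1 = (304.941340, 240.162692) px
  c2 = (291.204740, 155.943773) px
  c3 = (198.504493, 156.775397) px
Planar DLT: solve 8×8 A·h = b for H (H[2,2]=1):
  H  [+563.88862 -6.37156 +252.08169]
  H  [+47.48467 +389.38477 +198.75013]
  H  [+0.33139 -0.26294 +1.00000]
B = K⁻¹H; ‖b₁‖=1.083291, ‖b₂‖=1.083291; λ = 2/(‖b₁‖+‖b₂‖) = 0.923113, sign → tz>0 ⇒ λ=+0.923113
r₁ = λ·B[:,0] = (+0.94951,-0.06968,+0.30591); r₂ = λ·B[:,1] = (+0.14856,+0.95865,-0.24273)
r₃ = r₁×r₂ = (-0.27634,+0.27592,+0.92060); SVD([r₁ r₂ r₃]) → R = UVᵀ:
  R  [+0.94951 +0.14856 -0.27634]
  R  [-0.06968 +0.95865 +0.27592]
  R  [+0.30591 -0.24273 +0.92060]
t = (-0.09902, -0.09297, +0.92311) m
tr R = 2.828760; θ = arccos((tr R − 1)/2) = 0.416822 rad = 23.882°
axis k = ((R−Rᵀ)₃₂, (R−Rᵀ)₁₃, (R−Rᵀ)₂₁) / (2 sinθ) = (-0.640526, -0.719084, -0.269526)
rvec = θ·k = (-0.266985, -0.299730, -0.112344)

rvec=(-0.2670, -0.2997, -0.1123) tvec=(-0.0990, -0.0930, 0.9231)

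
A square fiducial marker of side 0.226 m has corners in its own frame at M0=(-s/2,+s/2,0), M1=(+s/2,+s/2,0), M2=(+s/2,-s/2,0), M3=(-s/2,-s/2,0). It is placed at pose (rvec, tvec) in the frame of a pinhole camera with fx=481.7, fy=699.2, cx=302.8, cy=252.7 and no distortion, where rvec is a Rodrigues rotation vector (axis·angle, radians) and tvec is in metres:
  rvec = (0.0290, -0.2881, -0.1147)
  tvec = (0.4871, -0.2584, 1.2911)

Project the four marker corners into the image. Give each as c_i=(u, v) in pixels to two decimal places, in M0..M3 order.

Intrinsics K: fx=481.7, fy=699.2, cx=302.8, cy=252.7
Marker side s = 0.226 m; corners in marker frame (Z=0):
  M0 = (-0.1130, +0.1130, 0)
  M1 = (+0.1130, +0.1130, 0)
  M2 = (+0.1130, -0.1130, 0)
  M3 = (-0.1130, -0.1130, 0)
rvec = (0.0290, -0.2881, -0.1147), |rvec| = θ = 0.31145 rad = 17.845°
Rodrigues: sinθ=0.30644, 1−cosθ=0.04811; R = I + sinθ·[k]× + (1−cosθ)·[k]×²:
    [+0.95231 +0.10871 -0.28511]
    [-0.11700 +0.99306 -0.01214]
    [+0.28182 +0.04492 +0.95842]
t = (0.4871, -0.2584, 1.2911) m
M0: Pc = R·M0+t = (+0.39177, -0.13296, +1.26433); u = 481.7·(+0.39177)/1.26433 + 302.8 = 452.0625, v = 699.2·(-0.13296)/1.26433 + 252.7 = 179.1685
M1: Pc = R·M1+t = (+0.60700, -0.15941, +1.32802); u = 481.7·(+0.60700)/1.32802 + 302.8 = 522.9693, v = 699.2·(-0.15941)/1.32802 + 252.7 = 168.7735
M2: Pc = R·M2+t = (+0.58243, -0.38384, +1.31787); u = 481.7·(+0.58243)/1.31787 + 302.8 = 515.6853, v = 699.2·(-0.38384)/1.31787 + 252.7 = 49.0543
M3: Pc = R·M3+t = (+0.36720, -0.35739, +1.25418); u = 481.7·(+0.36720)/1.25418 + 302.8 = 443.8346, v = 699.2·(-0.35739)/1.25418 + 252.7 = 53.4538

c0=(452.06, 179.17) c1=(522.97, 168.77) c2=(515.69, 49.05) c3=(443.83, 53.45)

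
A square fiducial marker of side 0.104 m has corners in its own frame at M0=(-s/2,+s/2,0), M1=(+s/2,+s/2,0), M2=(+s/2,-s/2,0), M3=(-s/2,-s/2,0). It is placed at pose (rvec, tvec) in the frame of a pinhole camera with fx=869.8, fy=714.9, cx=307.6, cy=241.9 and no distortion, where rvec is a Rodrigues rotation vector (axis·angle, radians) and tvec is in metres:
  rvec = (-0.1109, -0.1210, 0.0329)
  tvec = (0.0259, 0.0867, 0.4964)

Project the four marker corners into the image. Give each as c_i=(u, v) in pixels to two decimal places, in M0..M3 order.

c0=(259.03, 443.07) c1=(440.92, 443.97) c2=(442.49, 294.07) c3=(264.93, 289.45)

Intrinsics K: fx=869.8, fy=714.9, cx=307.6, cy=241.9
Marker side s = 0.104 m; corners in marker frame (Z=0):
  M0 = (-0.0520, +0.0520, 0)
  M1 = (+0.0520, +0.0520, 0)
  M2 = (+0.0520, -0.0520, 0)
  M3 = (-0.0520, -0.0520, 0)
rvec = (-0.1109, -0.1210, 0.0329), |rvec| = θ = 0.16740 rad = 9.591°
Rodrigues: sinθ=0.16662, 1−cosθ=0.01398; R = I + sinθ·[k]× + (1−cosθ)·[k]×²:
    [+0.99216 -0.02605 -0.12226]
    [+0.03944 +0.99332 +0.10840]
    [+0.11862 -0.11237 +0.98656]
t = (0.0259, 0.0867, 0.4964) m
M0: Pc = R·M0+t = (-0.02705, +0.13630, +0.48439); u = 869.8·(-0.02705)/0.48439 + 307.6 = 259.0329, v = 714.9·(+0.13630)/0.48439 + 241.9 = 443.0655
M1: Pc = R·M1+t = (+0.07614, +0.14040, +0.49672); u = 869.8·(+0.07614)/0.49672 + 307.6 = 440.9219, v = 714.9·(+0.14040)/0.49672 + 241.9 = 443.9730
M2: Pc = R·M2+t = (+0.07885, +0.03710, +0.50841); u = 869.8·(+0.07885)/0.50841 + 307.6 = 442.4928, v = 714.9·(+0.03710)/0.50841 + 241.9 = 294.0652
M3: Pc = R·M3+t = (-0.02434, +0.03300, +0.49608); u = 869.8·(-0.02434)/0.49608 + 307.6 = 264.9277, v = 714.9·(+0.03300)/0.49608 + 241.9 = 289.4512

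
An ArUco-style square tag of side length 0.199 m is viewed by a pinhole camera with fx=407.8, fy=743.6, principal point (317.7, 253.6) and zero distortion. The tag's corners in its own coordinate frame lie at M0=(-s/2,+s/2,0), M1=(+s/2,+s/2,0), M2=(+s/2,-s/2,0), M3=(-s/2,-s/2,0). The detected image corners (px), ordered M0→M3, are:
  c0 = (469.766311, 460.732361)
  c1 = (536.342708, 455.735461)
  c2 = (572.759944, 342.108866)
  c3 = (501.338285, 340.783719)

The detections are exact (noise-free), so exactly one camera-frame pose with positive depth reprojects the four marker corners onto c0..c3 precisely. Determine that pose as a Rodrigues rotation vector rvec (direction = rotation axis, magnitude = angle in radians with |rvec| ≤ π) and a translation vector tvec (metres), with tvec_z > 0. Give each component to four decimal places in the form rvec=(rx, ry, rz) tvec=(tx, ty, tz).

Intrinsics K: fx=407.8, fy=743.6, cx=317.7, cy=253.6
Marker side s = 0.199 m; corners in marker frame (Z=0):
  M0 = (-0.0995, +0.0995, 0)
  M1 = (+0.0995, +0.0995, 0)
  M2 = (+0.0995, -0.0995, 0)
  M3 = (-0.0995, -0.0995, 0)
Detected image corners:
  c0 = (469.766311, 460.732361) px
  c1 = (536.342708, 455.735461) px
  c2 = (572.759944, 342.108866) px
  c3 = (501.338285, 340.783719) px
Planar DLT: solve 8×8 A·h = b for H (H[2,2]=1):
  H  [+491.61267 +84.02199 +520.18219]
  H  [+101.84943 +782.63077 +402.66559]
  H  [+0.27974 +0.49070 +1.00000]
B = K⁻¹H; ‖b₁‖=1.027287, ‖b₂‖=1.027287; λ = 2/(‖b₁‖+‖b₂‖) = 0.973438, sign → tz>0 ⇒ λ=+0.973438
r₁ = λ·B[:,0] = (+0.96136,+0.04046,+0.27231); r₂ = λ·B[:,1] = (-0.17156,+0.86163,+0.47766)
r₃ = r₁×r₂ = (-0.21530,-0.50592,+0.83528); SVD([r₁ r₂ r₃]) → R = UVᵀ:
  R  [+0.96136 -0.17156 -0.21530]
  R  [+0.04046 +0.86163 -0.50592]
  R  [+0.27231 +0.47766 +0.83528]
t = (+0.48333, +0.19514, +0.97344) m
tr R = 2.658264; θ = arccos((tr R − 1)/2) = 0.593243 rad = 33.990°
axis k = ((R−Rᵀ)₃₂, (R−Rᵀ)₁₃, (R−Rᵀ)₂₁) / (2 sinθ) = (+0.879691, -0.436103, +0.189628)
rvec = θ·k = (+0.521870, -0.258715, +0.112496)

rvec=(0.5219, -0.2587, 0.1125) tvec=(0.4833, 0.1951, 0.9734)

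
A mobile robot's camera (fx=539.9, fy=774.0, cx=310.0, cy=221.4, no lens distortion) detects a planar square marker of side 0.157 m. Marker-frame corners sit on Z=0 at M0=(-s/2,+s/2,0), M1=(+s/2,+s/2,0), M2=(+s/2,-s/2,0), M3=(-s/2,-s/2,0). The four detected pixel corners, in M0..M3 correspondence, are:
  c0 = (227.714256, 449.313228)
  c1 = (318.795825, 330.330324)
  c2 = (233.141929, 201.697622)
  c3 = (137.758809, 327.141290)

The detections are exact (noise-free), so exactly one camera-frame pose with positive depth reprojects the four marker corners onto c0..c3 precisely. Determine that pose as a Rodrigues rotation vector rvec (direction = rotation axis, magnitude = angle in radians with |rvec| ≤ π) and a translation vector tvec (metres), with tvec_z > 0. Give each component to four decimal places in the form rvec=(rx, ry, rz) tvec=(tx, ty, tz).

Intrinsics K: fx=539.9, fy=774.0, cx=310.0, cy=221.4
Marker side s = 0.157 m; corners in marker frame (Z=0):
  M0 = (-0.0785, +0.0785, 0)
  M1 = (+0.0785, +0.0785, 0)
  M2 = (+0.0785, -0.0785, 0)
  M3 = (-0.0785, -0.0785, 0)
Detected image corners:
  c0 = (227.714256, 449.313228) px
  c1 = (318.795825, 330.330324) px
  c2 = (233.141929, 201.697622) px
  c3 = (137.758809, 327.141290) px
Planar DLT: solve 8×8 A·h = b for H (H[2,2]=1):
  H  [+588.50498 +631.39209 +230.35648]
  H  [-785.04296 +901.54498 +328.77243]
  H  [-0.02177 +0.31438 +1.00000]
B = K⁻¹H; ‖b₁‖=1.494049, ‖b₂‖=1.494049; λ = 2/(‖b₁‖+‖b₂‖) = 0.669322, sign → tz>0 ⇒ λ=+0.669322
r₁ = λ·B[:,0] = (+0.73795,-0.67470,-0.01457); r₂ = λ·B[:,1] = (+0.66193,+0.71943,+0.21042)
r₃ = r₁×r₂ = (-0.13149,-0.16492,+0.97750); SVD([r₁ r₂ r₃]) → R = UVᵀ:
  R  [+0.73795 +0.66193 -0.13149]
  R  [-0.67470 +0.71943 -0.16492]
  R  [-0.01457 +0.21042 +0.97750]
t = (-0.09874, +0.09285, +0.66932) m
tr R = 2.434876; θ = arccos((tr R − 1)/2) = 0.770679 rad = 44.157°
axis k = ((R−Rᵀ)₃₂, (R−Rᵀ)₁₃, (R−Rᵀ)₂₁) / (2 sinθ) = (+0.269403, -0.083915, -0.959365)
rvec = θ·k = (+0.207623, -0.064671, -0.739362)

rvec=(0.2076, -0.0647, -0.7394) tvec=(-0.0987, 0.0929, 0.6693)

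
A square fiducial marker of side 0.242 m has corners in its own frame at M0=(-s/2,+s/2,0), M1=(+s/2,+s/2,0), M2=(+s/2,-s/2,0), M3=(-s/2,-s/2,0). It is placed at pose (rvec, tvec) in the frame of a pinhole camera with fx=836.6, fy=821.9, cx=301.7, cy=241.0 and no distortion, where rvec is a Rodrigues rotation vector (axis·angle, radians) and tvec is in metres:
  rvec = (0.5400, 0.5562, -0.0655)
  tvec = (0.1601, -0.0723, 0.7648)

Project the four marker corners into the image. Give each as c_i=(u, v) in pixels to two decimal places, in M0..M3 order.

Intrinsics K: fx=836.6, fy=821.9, cx=301.7, cy=241.0
Marker side s = 0.242 m; corners in marker frame (Z=0):
  M0 = (-0.1210, +0.1210, 0)
  M1 = (+0.1210, +0.1210, 0)
  M2 = (+0.1210, -0.1210, 0)
  M3 = (-0.1210, -0.1210, 0)
rvec = (0.5400, 0.5562, -0.0655), |rvec| = θ = 0.77798 rad = 44.575°
Rodrigues: sinθ=0.70184, 1−cosθ=0.28767; R = I + sinθ·[k]× + (1−cosθ)·[k]×²:
    [+0.85093 +0.20184 +0.48496]
    [+0.08366 +0.85937 -0.50447]
    [-0.51858 +0.46984 +0.71437]
t = (0.1601, -0.0723, 0.7648) m
M0: Pc = R·M0+t = (+0.08156, +0.02156, +0.88440); u = 836.6·(+0.08156)/0.88440 + 301.7 = 378.8524, v = 821.9·(+0.02156)/0.88440 + 241.0 = 261.0369
M1: Pc = R·M1+t = (+0.28748, +0.04181, +0.75890); u = 836.6·(+0.28748)/0.75890 + 301.7 = 618.6181, v = 821.9·(+0.04181)/0.75890 + 241.0 = 286.2769
M2: Pc = R·M2+t = (+0.23864, -0.16616, +0.64520); u = 836.6·(+0.23864)/0.64520 + 301.7 = 611.1316, v = 821.9·(-0.16616)/0.64520 + 241.0 = 29.3339
M3: Pc = R·M3+t = (+0.03272, -0.18641, +0.77070); u = 836.6·(+0.03272)/0.77070 + 301.7 = 337.2125, v = 821.9·(-0.18641)/0.77070 + 241.0 = 42.2093

c0=(378.85, 261.04) c1=(618.62, 286.28) c2=(611.13, 29.33) c3=(337.21, 42.21)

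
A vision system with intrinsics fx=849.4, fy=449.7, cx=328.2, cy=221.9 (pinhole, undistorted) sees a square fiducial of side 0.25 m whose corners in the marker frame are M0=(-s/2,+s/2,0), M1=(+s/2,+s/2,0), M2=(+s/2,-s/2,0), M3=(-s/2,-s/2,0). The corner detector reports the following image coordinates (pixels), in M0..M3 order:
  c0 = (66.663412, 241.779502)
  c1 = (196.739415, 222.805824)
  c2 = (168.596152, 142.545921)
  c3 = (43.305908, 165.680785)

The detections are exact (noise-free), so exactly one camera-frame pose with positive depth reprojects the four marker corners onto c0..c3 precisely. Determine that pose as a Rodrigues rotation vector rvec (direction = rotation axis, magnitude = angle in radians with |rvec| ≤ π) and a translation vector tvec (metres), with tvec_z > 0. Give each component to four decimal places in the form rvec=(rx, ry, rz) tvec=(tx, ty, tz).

Intrinsics K: fx=849.4, fy=449.7, cx=328.2, cy=221.9
Marker side s = 0.25 m; corners in marker frame (Z=0):
  M0 = (-0.1250, +0.1250, 0)
  M1 = (+0.1250, +0.1250, 0)
  M2 = (+0.1250, -0.1250, 0)
  M3 = (-0.1250, -0.1250, 0)
Detected image corners:
  c0 = (66.663412, 241.779502) px
  c1 = (196.739415, 222.805824) px
  c2 = (168.596152, 142.545921) px
  c3 = (43.305908, 165.680785) px
Planar DLT: solve 8×8 A·h = b for H (H[2,2]=1):
  H  [+482.06507 +90.65595 +116.74580]
  H  [-130.73645 +292.86161 +193.02329]
  H  [-0.24023 -0.10148 +1.00000]
B = K⁻¹H; ‖b₁‖=0.723486, ‖b₂‖=0.723486; λ = 2/(‖b₁‖+‖b₂‖) = 1.382196, sign → tz>0 ⇒ λ=+1.382196
r₁ = λ·B[:,0] = (+0.91275,-0.23798,-0.33205); r₂ = λ·B[:,1] = (+0.20172,+0.96935,-0.14026)
r₃ = r₁×r₂ = (+0.35525,+0.06104,+0.93278); SVD([r₁ r₂ r₃]) → R = UVᵀ:
  R  [+0.91275 +0.20172 +0.35525]
  R  [-0.23798 +0.96935 +0.06104]
  R  [-0.33205 -0.14026 +0.93278]
t = (-0.34409, -0.08876, +1.38220) m
tr R = 2.814871; θ = arccos((tr R − 1)/2) = 0.433656 rad = 24.847°
axis k = ((R−Rᵀ)₃₂, (R−Rᵀ)₁₃, (R−Rᵀ)₂₁) / (2 sinθ) = (-0.239539, +0.817843, -0.523215)
rvec = θ·k = (-0.103878, +0.354663, -0.226896)

rvec=(-0.1039, 0.3547, -0.2269) tvec=(-0.3441, -0.0888, 1.3822)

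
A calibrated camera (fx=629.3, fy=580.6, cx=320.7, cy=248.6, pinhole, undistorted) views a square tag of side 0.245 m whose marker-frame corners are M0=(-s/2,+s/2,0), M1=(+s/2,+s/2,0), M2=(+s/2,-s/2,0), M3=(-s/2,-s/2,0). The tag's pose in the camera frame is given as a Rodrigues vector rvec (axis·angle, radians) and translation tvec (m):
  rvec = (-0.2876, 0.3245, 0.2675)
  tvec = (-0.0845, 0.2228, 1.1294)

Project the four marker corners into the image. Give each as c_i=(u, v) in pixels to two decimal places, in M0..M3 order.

c0=(192.28, 406.13) c1=(315.01, 447.12) c2=(357.02, 319.05) c3=(237.13, 289.11)

Intrinsics K: fx=629.3, fy=580.6, cx=320.7, cy=248.6
Marker side s = 0.245 m; corners in marker frame (Z=0):
  M0 = (-0.1225, +0.1225, 0)
  M1 = (+0.1225, +0.1225, 0)
  M2 = (+0.1225, -0.1225, 0)
  M3 = (-0.1225, -0.1225, 0)
rvec = (-0.2876, 0.3245, 0.2675), |rvec| = θ = 0.50948 rad = 29.191°
Rodrigues: sinθ=0.48772, 1−cosθ=0.12700; R = I + sinθ·[k]× + (1−cosθ)·[k]×²:
    [+0.91347 -0.30174 +0.27300]
    [+0.21041 +0.92452 +0.31779]
    [-0.34828 -0.23285 +0.90801]
t = (-0.0845, 0.2228, 1.1294) m
M0: Pc = R·M0+t = (-0.23336, +0.31028, +1.14354); u = 629.3·(-0.23336)/1.14354 + 320.7 = 192.2785, v = 580.6·(+0.31028)/1.14354 + 248.6 = 406.1346
M1: Pc = R·M1+t = (-0.00956, +0.36183, +1.05821); u = 629.3·(-0.00956)/1.05821 + 320.7 = 315.0129, v = 580.6·(+0.36183)/1.05821 + 248.6 = 447.1219
M2: Pc = R·M2+t = (+0.06436, +0.13532, +1.11526); u = 629.3·(+0.06436)/1.11526 + 320.7 = 357.0176, v = 580.6·(+0.13532)/1.11526 + 248.6 = 319.0483
M3: Pc = R·M3+t = (-0.15944, +0.08377, +1.20059); u = 629.3·(-0.15944)/1.20059 + 320.7 = 237.1297, v = 580.6·(+0.08377)/1.20059 + 248.6 = 289.1112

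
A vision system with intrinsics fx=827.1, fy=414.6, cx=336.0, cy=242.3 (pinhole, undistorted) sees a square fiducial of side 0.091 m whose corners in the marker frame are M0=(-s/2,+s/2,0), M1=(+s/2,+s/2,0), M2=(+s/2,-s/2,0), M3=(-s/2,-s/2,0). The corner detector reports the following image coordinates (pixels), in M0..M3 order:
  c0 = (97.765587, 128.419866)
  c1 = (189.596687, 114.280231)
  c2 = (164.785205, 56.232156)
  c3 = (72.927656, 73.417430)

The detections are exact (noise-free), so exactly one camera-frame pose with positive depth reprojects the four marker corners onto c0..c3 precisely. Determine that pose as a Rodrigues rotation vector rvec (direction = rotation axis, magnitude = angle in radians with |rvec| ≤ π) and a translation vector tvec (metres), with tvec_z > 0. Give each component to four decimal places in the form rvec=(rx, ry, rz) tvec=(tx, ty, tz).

rvec=(0.1394, 0.3711, -0.1776) tvec=(-0.1682, -0.2426, 0.6758)

Intrinsics K: fx=827.1, fy=414.6, cx=336.0, cy=242.3
Marker side s = 0.091 m; corners in marker frame (Z=0):
  M0 = (-0.0455, +0.0455, 0)
  M1 = (+0.0455, +0.0455, 0)
  M2 = (+0.0455, -0.0455, 0)
  M3 = (-0.0455, -0.0455, 0)
Detected image corners:
  c0 = (97.765587, 128.419866) px
  c1 = (189.596687, 114.280231) px
  c2 = (164.785205, 56.232156) px
  c3 = (72.927656, 73.417430) px
Planar DLT: solve 8×8 A·h = b for H (H[2,2]=1):
  H  [+937.07573 +292.73346 +130.20527]
  H  [-223.20000 +634.87154 +93.47866]
  H  [-0.55003 +0.15183 +1.00000]
B = K⁻¹H; ‖b₁‖=1.479669, ‖b₂‖=1.479669; λ = 2/(‖b₁‖+‖b₂‖) = 0.675827, sign → tz>0 ⇒ λ=+0.675827
r₁ = λ·B[:,0] = (+0.91670,-0.14659,-0.37172); r₂ = λ·B[:,1] = (+0.19751,+0.97492,+0.10261)
r₃ = r₁×r₂ = (+0.34736,-0.16748,+0.92265); SVD([r₁ r₂ r₃]) → R = UVᵀ:
  R  [+0.91670 +0.19751 +0.34736]
  R  [-0.14659 +0.97492 -0.16748]
  R  [-0.37172 +0.10261 +0.92265]
t = (-0.16816, -0.24259, +0.67583) m
tr R = 2.814268; θ = arccos((tr R − 1)/2) = 0.434374 rad = 24.888°
axis k = ((R−Rᵀ)₃₂, (R−Rᵀ)₁₃, (R−Rᵀ)₂₁) / (2 sinθ) = (+0.320899, +0.854336, -0.408820)
rvec = θ·k = (+0.139390, +0.371101, -0.177581)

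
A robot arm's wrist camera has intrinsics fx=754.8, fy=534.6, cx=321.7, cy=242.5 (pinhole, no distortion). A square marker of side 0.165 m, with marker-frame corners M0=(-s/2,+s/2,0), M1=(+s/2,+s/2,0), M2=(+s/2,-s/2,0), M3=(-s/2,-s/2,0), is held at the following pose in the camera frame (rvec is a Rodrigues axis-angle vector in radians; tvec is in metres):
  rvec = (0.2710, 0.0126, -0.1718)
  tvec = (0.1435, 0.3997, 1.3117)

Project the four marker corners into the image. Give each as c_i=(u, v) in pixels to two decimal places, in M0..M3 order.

c0=(364.78, 439.21) c1=(457.19, 428.99) c2=(445.29, 370.29) c3=(349.81, 381.12)

Intrinsics K: fx=754.8, fy=534.6, cx=321.7, cy=242.5
Marker side s = 0.165 m; corners in marker frame (Z=0):
  M0 = (-0.0825, +0.0825, 0)
  M1 = (+0.0825, +0.0825, 0)
  M2 = (+0.0825, -0.0825, 0)
  M3 = (-0.0825, -0.0825, 0)
rvec = (0.2710, 0.0126, -0.1718), |rvec| = θ = 0.32112 rad = 18.399°
Rodrigues: sinθ=0.31562, 1−cosθ=0.05112; R = I + sinθ·[k]× + (1−cosθ)·[k]×²:
    [+0.98529 +0.17056 -0.01069]
    [-0.16717 +0.94896 -0.26744]
    [-0.03546 +0.26529 +0.96352]
t = (0.1435, 0.3997, 1.3117) m
M0: Pc = R·M0+t = (+0.07628, +0.49178, +1.33651); u = 754.8·(+0.07628)/1.33651 + 321.7 = 364.7819, v = 534.6·(+0.49178)/1.33651 + 242.5 = 439.2105
M1: Pc = R·M1+t = (+0.23886, +0.46420, +1.33066); u = 754.8·(+0.23886)/1.33066 + 321.7 = 457.1886, v = 534.6·(+0.46420)/1.33066 + 242.5 = 428.9939
M2: Pc = R·M2+t = (+0.21072, +0.30762, +1.28689); u = 754.8·(+0.21072)/1.28689 + 321.7 = 445.2913, v = 534.6·(+0.30762)/1.28689 + 242.5 = 370.2914
M3: Pc = R·M3+t = (+0.04814, +0.33520, +1.29274); u = 754.8·(+0.04814)/1.29274 + 321.7 = 349.8094, v = 534.6·(+0.33520)/1.29274 + 242.5 = 381.1197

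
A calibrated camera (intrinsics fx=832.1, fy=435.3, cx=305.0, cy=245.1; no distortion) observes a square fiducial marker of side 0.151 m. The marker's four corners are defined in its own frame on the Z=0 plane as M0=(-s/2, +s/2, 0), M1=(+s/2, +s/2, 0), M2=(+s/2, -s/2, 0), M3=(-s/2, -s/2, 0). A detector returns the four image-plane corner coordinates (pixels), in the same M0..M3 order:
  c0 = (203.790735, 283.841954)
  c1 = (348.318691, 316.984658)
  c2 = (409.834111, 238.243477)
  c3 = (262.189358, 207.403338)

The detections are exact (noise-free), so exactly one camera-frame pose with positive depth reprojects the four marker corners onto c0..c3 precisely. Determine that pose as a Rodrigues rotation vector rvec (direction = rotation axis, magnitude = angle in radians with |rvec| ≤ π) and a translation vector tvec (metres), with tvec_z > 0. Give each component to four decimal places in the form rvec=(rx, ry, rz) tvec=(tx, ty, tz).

Intrinsics K: fx=832.1, fy=435.3, cx=305.0, cy=245.1
Marker side s = 0.151 m; corners in marker frame (Z=0):
  M0 = (-0.0755, +0.0755, 0)
  M1 = (+0.0755, +0.0755, 0)
  M2 = (+0.0755, -0.0755, 0)
  M3 = (-0.0755, -0.0755, 0)
Detected image corners:
  c0 = (203.790735, 283.841954) px
  c1 = (348.318691, 316.984658) px
  c2 = (409.834111, 238.243477) px
  c3 = (262.189358, 207.403338) px
Planar DLT: solve 8×8 A·h = b for H (H[2,2]=1):
  H  [+900.73057 -381.02643 +304.71412]
  H  [+154.88378 +527.28184 +261.50708]
  H  [-0.21791 +0.05186 +1.00000]
B = K⁻¹H; ‖b₁‖=1.275742, ‖b₂‖=1.275742; λ = 2/(‖b₁‖+‖b₂‖) = 0.783857, sign → tz>0 ⇒ λ=+0.783857
r₁ = λ·B[:,0] = (+0.91112,+0.37508,-0.17081); r₂ = λ·B[:,1] = (-0.37384,+0.92660,+0.04065)
r₃ = r₁×r₂ = (+0.17352,+0.02682,+0.98446); SVD([r₁ r₂ r₃]) → R = UVᵀ:
  R  [+0.91112 -0.37384 +0.17352]
  R  [+0.37508 +0.92660 +0.02682]
  R  [-0.17081 +0.04065 +0.98446]
t = (-0.00027, +0.02954, +0.78386) m
tr R = 2.822188; θ = arccos((tr R − 1)/2) = 0.424867 rad = 24.343°
axis k = ((R−Rᵀ)₃₂, (R−Rᵀ)₁₃, (R−Rᵀ)₂₁) / (2 sinθ) = (+0.016775, +0.417679, +0.908440)
rvec = θ·k = (+0.007127, +0.177458, +0.385966)

rvec=(0.0071, 0.1775, 0.3860) tvec=(-0.0003, 0.0295, 0.7839)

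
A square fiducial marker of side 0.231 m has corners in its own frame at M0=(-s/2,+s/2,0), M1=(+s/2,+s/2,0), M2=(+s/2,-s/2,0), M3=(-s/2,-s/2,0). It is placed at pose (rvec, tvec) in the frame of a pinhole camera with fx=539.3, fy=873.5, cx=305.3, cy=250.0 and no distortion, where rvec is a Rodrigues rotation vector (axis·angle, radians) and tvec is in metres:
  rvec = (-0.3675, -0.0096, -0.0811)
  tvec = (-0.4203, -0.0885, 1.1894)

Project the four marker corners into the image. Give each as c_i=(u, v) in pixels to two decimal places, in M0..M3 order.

c0=(57.56, 271.25) c1=(166.66, 257.57) c2=(167.79, 104.94) c3=(66.06, 117.01)

Intrinsics K: fx=539.3, fy=873.5, cx=305.3, cy=250.0
Marker side s = 0.231 m; corners in marker frame (Z=0):
  M0 = (-0.1155, +0.1155, 0)
  M1 = (+0.1155, +0.1155, 0)
  M2 = (+0.1155, -0.1155, 0)
  M3 = (-0.1155, -0.1155, 0)
rvec = (-0.3675, -0.0096, -0.0811), |rvec| = θ = 0.37646 rad = 21.570°
Rodrigues: sinθ=0.36763, 1−cosθ=0.07003; R = I + sinθ·[k]× + (1−cosθ)·[k]×²:
    [+0.99670 +0.08094 +0.00535]
    [-0.07745 +0.93002 +0.35927]
    [+0.02410 -0.35850 +0.93322]
t = (-0.4203, -0.0885, 1.1894) m
M0: Pc = R·M0+t = (-0.52607, +0.02786, +1.14521); u = 539.3·(-0.52607)/1.14521 + 305.3 = 57.5638, v = 873.5·(+0.02786)/1.14521 + 250.0 = 271.2522
M1: Pc = R·M1+t = (-0.29583, +0.00997, +1.15078); u = 539.3·(-0.29583)/1.15078 + 305.3 = 166.6614, v = 873.5·(+0.00997)/1.15078 + 250.0 = 257.5684
M2: Pc = R·M2+t = (-0.31453, -0.20486, +1.23359); u = 539.3·(-0.31453)/1.23359 + 305.3 = 167.7943, v = 873.5·(-0.20486)/1.23359 + 250.0 = 104.9375
M3: Pc = R·M3+t = (-0.54477, -0.18697, +1.22802); u = 539.3·(-0.54477)/1.22802 + 305.3 = 66.0589, v = 873.5·(-0.18697)/1.22802 + 250.0 = 117.0065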